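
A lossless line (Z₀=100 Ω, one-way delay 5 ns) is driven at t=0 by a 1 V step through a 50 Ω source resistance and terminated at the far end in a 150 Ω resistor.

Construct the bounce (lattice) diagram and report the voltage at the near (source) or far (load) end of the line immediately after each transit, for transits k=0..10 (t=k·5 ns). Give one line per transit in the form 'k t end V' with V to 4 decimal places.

Γ_L=0.200000, Γ_S=-0.333333; launch V₁=1·100/150=0.666667
k=0 src: V=0.6667
k=1 load: inc=0.666667, refl=0.666667·0.200000=0.1333; V=0.000000+0.666667+0.133333=0.8000
k=2 src: inc=0.133333, refl=0.133333·-0.333333=-0.0444; V=0.666667+0.133333+-0.044444=0.7556
k=3 load: inc=-0.044444, refl=-0.044444·0.200000=-0.0089; V=0.800000+-0.044444+-0.008889=0.7467
k=4 src: inc=-0.008889, refl=-0.008889·-0.333333=0.0030; V=0.755556+-0.008889+0.002963=0.7496
k=5 load: inc=0.002963, refl=0.002963·0.200000=0.0006; V=0.746667+0.002963+0.000593=0.7502
k=6 src: inc=0.000593, refl=0.000593·-0.333333=-0.0002; V=0.749630+0.000593+-0.000198=0.7500
k=7 load: inc=-0.000198, refl=-0.000198·0.200000=-0.0000; V=0.750222+-0.000198+-0.000040=0.7500
k=8 src: inc=-0.000040, refl=-0.000040·-0.333333=0.0000; V=0.750025+-0.000040+0.000013=0.7500
k=9 load: inc=0.000013, refl=0.000013·0.200000=0.0000; V=0.749985+0.000013+0.000003=0.7500
k=10 src: inc=0.000003, refl=0.000003·-0.333333=-0.0000; V=0.749998+0.000003+-0.000001=0.7500

0 0 source 0.6667
1 5 load 0.8000
2 10 source 0.7556
3 15 load 0.7467
4 20 source 0.7496
5 25 load 0.7502
6 30 source 0.7500
7 35 load 0.7500
8 40 source 0.7500
9 45 load 0.7500
10 50 source 0.7500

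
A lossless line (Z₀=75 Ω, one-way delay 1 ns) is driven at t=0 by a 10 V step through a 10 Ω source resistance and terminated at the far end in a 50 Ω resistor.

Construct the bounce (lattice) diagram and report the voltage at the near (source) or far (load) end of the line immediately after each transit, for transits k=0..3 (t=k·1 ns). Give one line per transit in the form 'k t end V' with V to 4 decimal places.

Γ_L=-0.200000, Γ_S=-0.764706; launch V₁=10·75/85=8.823529
k=0 src: V=8.8235
k=1 load: inc=8.823529, refl=8.823529·-0.200000=-1.7647; V=0.000000+8.823529+-1.764706=7.0588
k=2 src: inc=-1.764706, refl=-1.764706·-0.764706=1.3495; V=8.823529+-1.764706+1.349481=8.4083
k=3 load: inc=1.349481, refl=1.349481·-0.200000=-0.2699; V=7.058824+1.349481+-0.269896=8.1384

0 0 source 8.8235
1 1 load 7.0588
2 2 source 8.4083
3 3 load 8.1384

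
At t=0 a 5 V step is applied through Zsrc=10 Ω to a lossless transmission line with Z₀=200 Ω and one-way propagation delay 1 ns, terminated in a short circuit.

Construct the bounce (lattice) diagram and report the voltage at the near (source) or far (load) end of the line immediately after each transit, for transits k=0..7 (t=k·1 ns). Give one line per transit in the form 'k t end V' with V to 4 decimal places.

0 0 source 4.7619
1 1 load 0.0000
2 2 source 4.3084
3 3 load 0.0000
4 4 source 3.8981
5 5 load 0.0000
6 6 source 3.5268
7 7 load 0.0000

Γ_L=-1.000000, Γ_S=-0.904762; launch V₁=5·200/210=4.761905
k=0 src: V=4.7619
k=1 load: inc=4.761905, refl=4.761905·-1.000000=-4.7619; V=0.000000+4.761905+-4.761905=0.0000
k=2 src: inc=-4.761905, refl=-4.761905·-0.904762=4.3084; V=4.761905+-4.761905+4.308390=4.3084
k=3 load: inc=4.308390, refl=4.308390·-1.000000=-4.3084; V=0.000000+4.308390+-4.308390=0.0000
k=4 src: inc=-4.308390, refl=-4.308390·-0.904762=3.8981; V=4.308390+-4.308390+3.898067=3.8981
k=5 load: inc=3.898067, refl=3.898067·-1.000000=-3.8981; V=0.000000+3.898067+-3.898067=0.0000
k=6 src: inc=-3.898067, refl=-3.898067·-0.904762=3.5268; V=3.898067+-3.898067+3.526823=3.5268
k=7 load: inc=3.526823, refl=3.526823·-1.000000=-3.5268; V=0.000000+3.526823+-3.526823=0.0000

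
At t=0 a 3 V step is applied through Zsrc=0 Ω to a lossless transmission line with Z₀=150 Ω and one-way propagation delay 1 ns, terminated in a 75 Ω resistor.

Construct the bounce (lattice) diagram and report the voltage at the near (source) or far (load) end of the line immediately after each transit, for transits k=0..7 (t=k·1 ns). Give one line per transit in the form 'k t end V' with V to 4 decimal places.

Γ_L=-0.333333, Γ_S=-1.000000; launch V₁=3·150/150=3.000000
k=0 src: V=3.0000
k=1 load: inc=3.000000, refl=3.000000·-0.333333=-1.0000; V=0.000000+3.000000+-1.000000=2.0000
k=2 src: inc=-1.000000, refl=-1.000000·-1.000000=1.0000; V=3.000000+-1.000000+1.000000=3.0000
k=3 load: inc=1.000000, refl=1.000000·-0.333333=-0.3333; V=2.000000+1.000000+-0.333333=2.6667
k=4 src: inc=-0.333333, refl=-0.333333·-1.000000=0.3333; V=3.000000+-0.333333+0.333333=3.0000
k=5 load: inc=0.333333, refl=0.333333·-0.333333=-0.1111; V=2.666667+0.333333+-0.111111=2.8889
k=6 src: inc=-0.111111, refl=-0.111111·-1.000000=0.1111; V=3.000000+-0.111111+0.111111=3.0000
k=7 load: inc=0.111111, refl=0.111111·-0.333333=-0.0370; V=2.888889+0.111111+-0.037037=2.9630

0 0 source 3.0000
1 1 load 2.0000
2 2 source 3.0000
3 3 load 2.6667
4 4 source 3.0000
5 5 load 2.8889
6 6 source 3.0000
7 7 load 2.9630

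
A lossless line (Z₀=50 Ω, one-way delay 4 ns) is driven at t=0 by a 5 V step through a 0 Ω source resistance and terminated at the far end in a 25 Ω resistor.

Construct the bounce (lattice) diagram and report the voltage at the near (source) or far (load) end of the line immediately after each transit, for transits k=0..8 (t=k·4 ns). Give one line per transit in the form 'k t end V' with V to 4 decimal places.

0 0 source 5.0000
1 4 load 3.3333
2 8 source 5.0000
3 12 load 4.4444
4 16 source 5.0000
5 20 load 4.8148
6 24 source 5.0000
7 28 load 4.9383
8 32 source 5.0000

Γ_L=-0.333333, Γ_S=-1.000000; launch V₁=5·50/50=5.000000
k=0 src: V=5.0000
k=1 load: inc=5.000000, refl=5.000000·-0.333333=-1.6667; V=0.000000+5.000000+-1.666667=3.3333
k=2 src: inc=-1.666667, refl=-1.666667·-1.000000=1.6667; V=5.000000+-1.666667+1.666667=5.0000
k=3 load: inc=1.666667, refl=1.666667·-0.333333=-0.5556; V=3.333333+1.666667+-0.555556=4.4444
k=4 src: inc=-0.555556, refl=-0.555556·-1.000000=0.5556; V=5.000000+-0.555556+0.555556=5.0000
k=5 load: inc=0.555556, refl=0.555556·-0.333333=-0.1852; V=4.444444+0.555556+-0.185185=4.8148
k=6 src: inc=-0.185185, refl=-0.185185·-1.000000=0.1852; V=5.000000+-0.185185+0.185185=5.0000
k=7 load: inc=0.185185, refl=0.185185·-0.333333=-0.0617; V=4.814815+0.185185+-0.061728=4.9383
k=8 src: inc=-0.061728, refl=-0.061728·-1.000000=0.0617; V=5.000000+-0.061728+0.061728=5.0000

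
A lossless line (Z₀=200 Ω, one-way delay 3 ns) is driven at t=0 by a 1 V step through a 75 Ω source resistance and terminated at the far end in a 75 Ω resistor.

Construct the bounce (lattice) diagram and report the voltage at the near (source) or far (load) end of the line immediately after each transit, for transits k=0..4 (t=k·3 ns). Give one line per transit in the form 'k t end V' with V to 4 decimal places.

0 0 source 0.7273
1 3 load 0.3967
2 6 source 0.5470
3 9 load 0.4787
4 12 source 0.5097

Γ_L=-0.454545, Γ_S=-0.454545; launch V₁=1·200/275=0.727273
k=0 src: V=0.7273
k=1 load: inc=0.727273, refl=0.727273·-0.454545=-0.3306; V=0.000000+0.727273+-0.330579=0.3967
k=2 src: inc=-0.330579, refl=-0.330579·-0.454545=0.1503; V=0.727273+-0.330579+0.150263=0.5470
k=3 load: inc=0.150263, refl=0.150263·-0.454545=-0.0683; V=0.396694+0.150263+-0.068301=0.4787
k=4 src: inc=-0.068301, refl=-0.068301·-0.454545=0.0310; V=0.546957+-0.068301+0.031046=0.5097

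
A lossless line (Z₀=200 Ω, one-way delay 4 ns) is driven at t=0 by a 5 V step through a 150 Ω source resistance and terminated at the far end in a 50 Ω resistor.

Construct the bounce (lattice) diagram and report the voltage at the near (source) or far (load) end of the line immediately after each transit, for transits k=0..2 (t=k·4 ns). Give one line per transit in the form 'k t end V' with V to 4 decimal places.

0 0 source 2.8571
1 4 load 1.1429
2 8 source 1.3878

Γ_L=-0.600000, Γ_S=-0.142857; launch V₁=5·200/350=2.857143
k=0 src: V=2.8571
k=1 load: inc=2.857143, refl=2.857143·-0.600000=-1.7143; V=0.000000+2.857143+-1.714286=1.1429
k=2 src: inc=-1.714286, refl=-1.714286·-0.142857=0.2449; V=2.857143+-1.714286+0.244898=1.3878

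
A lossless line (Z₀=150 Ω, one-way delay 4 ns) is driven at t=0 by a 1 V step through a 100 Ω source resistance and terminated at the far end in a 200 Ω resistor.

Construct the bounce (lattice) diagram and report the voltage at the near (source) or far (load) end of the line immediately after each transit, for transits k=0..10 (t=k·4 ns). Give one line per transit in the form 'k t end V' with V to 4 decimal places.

Γ_L=0.142857, Γ_S=-0.200000; launch V₁=1·150/250=0.600000
k=0 src: V=0.6000
k=1 load: inc=0.600000, refl=0.600000·0.142857=0.0857; V=0.000000+0.600000+0.085714=0.6857
k=2 src: inc=0.085714, refl=0.085714·-0.200000=-0.0171; V=0.600000+0.085714+-0.017143=0.6686
k=3 load: inc=-0.017143, refl=-0.017143·0.142857=-0.0024; V=0.685714+-0.017143+-0.002449=0.6661
k=4 src: inc=-0.002449, refl=-0.002449·-0.200000=0.0005; V=0.668571+-0.002449+0.000490=0.6666
k=5 load: inc=0.000490, refl=0.000490·0.142857=0.0001; V=0.666122+0.000490+0.000070=0.6667
k=6 src: inc=0.000070, refl=0.000070·-0.200000=-0.0000; V=0.666612+0.000070+-0.000014=0.6667
k=7 load: inc=-0.000014, refl=-0.000014·0.142857=-0.0000; V=0.666682+-0.000014+-0.000002=0.6667
k=8 src: inc=-0.000002, refl=-0.000002·-0.200000=0.0000; V=0.666668+-0.000002+0.000000=0.6667
k=9 load: inc=0.000000, refl=0.000000·0.142857=0.0000; V=0.666666+0.000000+0.000000=0.6667
k=10 src: inc=0.000000, refl=0.000000·-0.200000=-0.0000; V=0.666667+0.000000+-0.000000=0.6667

0 0 source 0.6000
1 4 load 0.6857
2 8 source 0.6686
3 12 load 0.6661
4 16 source 0.6666
5 20 load 0.6667
6 24 source 0.6667
7 28 load 0.6667
8 32 source 0.6667
9 36 load 0.6667
10 40 source 0.6667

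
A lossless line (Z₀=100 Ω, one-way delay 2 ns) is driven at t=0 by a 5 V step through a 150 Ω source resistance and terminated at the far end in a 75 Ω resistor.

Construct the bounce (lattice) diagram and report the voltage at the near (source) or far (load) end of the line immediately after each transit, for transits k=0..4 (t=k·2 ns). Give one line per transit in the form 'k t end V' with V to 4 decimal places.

0 0 source 2.0000
1 2 load 1.7143
2 4 source 1.6571
3 6 load 1.6653
4 8 source 1.6669

Γ_L=-0.142857, Γ_S=0.200000; launch V₁=5·100/250=2.000000
k=0 src: V=2.0000
k=1 load: inc=2.000000, refl=2.000000·-0.142857=-0.2857; V=0.000000+2.000000+-0.285714=1.7143
k=2 src: inc=-0.285714, refl=-0.285714·0.200000=-0.0571; V=2.000000+-0.285714+-0.057143=1.6571
k=3 load: inc=-0.057143, refl=-0.057143·-0.142857=0.0082; V=1.714286+-0.057143+0.008163=1.6653
k=4 src: inc=0.008163, refl=0.008163·0.200000=0.0016; V=1.657143+0.008163+0.001633=1.6669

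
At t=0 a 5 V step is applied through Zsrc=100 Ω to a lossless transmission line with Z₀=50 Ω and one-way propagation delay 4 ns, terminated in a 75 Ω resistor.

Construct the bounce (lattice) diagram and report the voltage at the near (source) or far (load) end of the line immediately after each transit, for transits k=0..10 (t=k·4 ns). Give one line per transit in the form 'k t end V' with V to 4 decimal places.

0 0 source 1.6667
1 4 load 2.0000
2 8 source 2.1111
3 12 load 2.1333
4 16 source 2.1407
5 20 load 2.1422
6 24 source 2.1427
7 28 load 2.1428
8 32 source 2.1428
9 36 load 2.1429
10 40 source 2.1429

Γ_L=0.200000, Γ_S=0.333333; launch V₁=5·50/150=1.666667
k=0 src: V=1.6667
k=1 load: inc=1.666667, refl=1.666667·0.200000=0.3333; V=0.000000+1.666667+0.333333=2.0000
k=2 src: inc=0.333333, refl=0.333333·0.333333=0.1111; V=1.666667+0.333333+0.111111=2.1111
k=3 load: inc=0.111111, refl=0.111111·0.200000=0.0222; V=2.000000+0.111111+0.022222=2.1333
k=4 src: inc=0.022222, refl=0.022222·0.333333=0.0074; V=2.111111+0.022222+0.007407=2.1407
k=5 load: inc=0.007407, refl=0.007407·0.200000=0.0015; V=2.133333+0.007407+0.001481=2.1422
k=6 src: inc=0.001481, refl=0.001481·0.333333=0.0005; V=2.140741+0.001481+0.000494=2.1427
k=7 load: inc=0.000494, refl=0.000494·0.200000=0.0001; V=2.142222+0.000494+0.000099=2.1428
k=8 src: inc=0.000099, refl=0.000099·0.333333=0.0000; V=2.142716+0.000099+0.000033=2.1428
k=9 load: inc=0.000033, refl=0.000033·0.200000=0.0000; V=2.142815+0.000033+0.000007=2.1429
k=10 src: inc=0.000007, refl=0.000007·0.333333=0.0000; V=2.142848+0.000007+0.000002=2.1429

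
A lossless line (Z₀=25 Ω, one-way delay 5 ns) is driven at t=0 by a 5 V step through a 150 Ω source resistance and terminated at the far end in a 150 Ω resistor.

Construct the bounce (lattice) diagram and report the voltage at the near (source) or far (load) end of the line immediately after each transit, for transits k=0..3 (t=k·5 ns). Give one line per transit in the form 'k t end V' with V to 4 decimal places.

0 0 source 0.7143
1 5 load 1.2245
2 10 source 1.5889
3 15 load 1.8492

Γ_L=0.714286, Γ_S=0.714286; launch V₁=5·25/175=0.714286
k=0 src: V=0.7143
k=1 load: inc=0.714286, refl=0.714286·0.714286=0.5102; V=0.000000+0.714286+0.510204=1.2245
k=2 src: inc=0.510204, refl=0.510204·0.714286=0.3644; V=0.714286+0.510204+0.364431=1.5889
k=3 load: inc=0.364431, refl=0.364431·0.714286=0.2603; V=1.224490+0.364431+0.260308=1.8492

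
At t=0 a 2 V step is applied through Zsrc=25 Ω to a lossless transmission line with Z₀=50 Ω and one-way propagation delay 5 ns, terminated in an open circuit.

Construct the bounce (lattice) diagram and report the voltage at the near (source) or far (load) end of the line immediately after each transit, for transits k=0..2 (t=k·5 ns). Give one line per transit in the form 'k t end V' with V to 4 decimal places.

Γ_L=1.000000, Γ_S=-0.333333; launch V₁=2·50/75=1.333333
k=0 src: V=1.3333
k=1 load: inc=1.333333, refl=1.333333·1.000000=1.3333; V=0.000000+1.333333+1.333333=2.6667
k=2 src: inc=1.333333, refl=1.333333·-0.333333=-0.4444; V=1.333333+1.333333+-0.444444=2.2222

0 0 source 1.3333
1 5 load 2.6667
2 10 source 2.2222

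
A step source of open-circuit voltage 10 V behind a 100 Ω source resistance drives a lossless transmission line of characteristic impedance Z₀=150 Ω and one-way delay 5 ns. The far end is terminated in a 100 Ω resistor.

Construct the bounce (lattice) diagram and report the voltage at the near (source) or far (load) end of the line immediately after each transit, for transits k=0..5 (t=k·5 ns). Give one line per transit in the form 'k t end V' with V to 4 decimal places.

Γ_L=-0.200000, Γ_S=-0.200000; launch V₁=10·150/250=6.000000
k=0 src: V=6.0000
k=1 load: inc=6.000000, refl=6.000000·-0.200000=-1.2000; V=0.000000+6.000000+-1.200000=4.8000
k=2 src: inc=-1.200000, refl=-1.200000·-0.200000=0.2400; V=6.000000+-1.200000+0.240000=5.0400
k=3 load: inc=0.240000, refl=0.240000·-0.200000=-0.0480; V=4.800000+0.240000+-0.048000=4.9920
k=4 src: inc=-0.048000, refl=-0.048000·-0.200000=0.0096; V=5.040000+-0.048000+0.009600=5.0016
k=5 load: inc=0.009600, refl=0.009600·-0.200000=-0.0019; V=4.992000+0.009600+-0.001920=4.9997

0 0 source 6.0000
1 5 load 4.8000
2 10 source 5.0400
3 15 load 4.9920
4 20 source 5.0016
5 25 load 4.9997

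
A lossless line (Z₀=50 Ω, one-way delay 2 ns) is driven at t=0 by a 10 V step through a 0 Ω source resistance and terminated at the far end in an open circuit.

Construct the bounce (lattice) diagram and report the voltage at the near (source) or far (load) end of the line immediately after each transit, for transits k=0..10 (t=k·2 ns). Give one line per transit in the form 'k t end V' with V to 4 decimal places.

Γ_L=1.000000, Γ_S=-1.000000; launch V₁=10·50/50=10.000000
k=0 src: V=10.0000
k=1 load: inc=10.000000, refl=10.000000·1.000000=10.0000; V=0.000000+10.000000+10.000000=20.0000
k=2 src: inc=10.000000, refl=10.000000·-1.000000=-10.0000; V=10.000000+10.000000+-10.000000=10.0000
k=3 load: inc=-10.000000, refl=-10.000000·1.000000=-10.0000; V=20.000000+-10.000000+-10.000000=0.0000
k=4 src: inc=-10.000000, refl=-10.000000·-1.000000=10.0000; V=10.000000+-10.000000+10.000000=10.0000
k=5 load: inc=10.000000, refl=10.000000·1.000000=10.0000; V=0.000000+10.000000+10.000000=20.0000
k=6 src: inc=10.000000, refl=10.000000·-1.000000=-10.0000; V=10.000000+10.000000+-10.000000=10.0000
k=7 load: inc=-10.000000, refl=-10.000000·1.000000=-10.0000; V=20.000000+-10.000000+-10.000000=0.0000
k=8 src: inc=-10.000000, refl=-10.000000·-1.000000=10.0000; V=10.000000+-10.000000+10.000000=10.0000
k=9 load: inc=10.000000, refl=10.000000·1.000000=10.0000; V=0.000000+10.000000+10.000000=20.0000
k=10 src: inc=10.000000, refl=10.000000·-1.000000=-10.0000; V=10.000000+10.000000+-10.000000=10.0000

0 0 source 10.0000
1 2 load 20.0000
2 4 source 10.0000
3 6 load 0.0000
4 8 source 10.0000
5 10 load 20.0000
6 12 source 10.0000
7 14 load 0.0000
8 16 source 10.0000
9 18 load 20.0000
10 20 source 10.0000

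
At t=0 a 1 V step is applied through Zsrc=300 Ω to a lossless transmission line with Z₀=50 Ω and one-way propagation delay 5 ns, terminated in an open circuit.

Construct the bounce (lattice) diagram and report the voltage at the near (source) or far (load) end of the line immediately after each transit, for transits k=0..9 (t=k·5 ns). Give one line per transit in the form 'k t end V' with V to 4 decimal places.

Γ_L=1.000000, Γ_S=0.714286; launch V₁=1·50/350=0.142857
k=0 src: V=0.1429
k=1 load: inc=0.142857, refl=0.142857·1.000000=0.1429; V=0.000000+0.142857+0.142857=0.2857
k=2 src: inc=0.142857, refl=0.142857·0.714286=0.1020; V=0.142857+0.142857+0.102041=0.3878
k=3 load: inc=0.102041, refl=0.102041·1.000000=0.1020; V=0.285714+0.102041+0.102041=0.4898
k=4 src: inc=0.102041, refl=0.102041·0.714286=0.0729; V=0.387755+0.102041+0.072886=0.5627
k=5 load: inc=0.072886, refl=0.072886·1.000000=0.0729; V=0.489796+0.072886+0.072886=0.6356
k=6 src: inc=0.072886, refl=0.072886·0.714286=0.0521; V=0.562682+0.072886+0.052062=0.6876
k=7 load: inc=0.052062, refl=0.052062·1.000000=0.0521; V=0.635569+0.052062+0.052062=0.7397
k=8 src: inc=0.052062, refl=0.052062·0.714286=0.0372; V=0.687630+0.052062+0.037187=0.7769
k=9 load: inc=0.037187, refl=0.037187·1.000000=0.0372; V=0.739692+0.037187+0.037187=0.8141

0 0 source 0.1429
1 5 load 0.2857
2 10 source 0.3878
3 15 load 0.4898
4 20 source 0.5627
5 25 load 0.6356
6 30 source 0.6876
7 35 load 0.7397
8 40 source 0.7769
9 45 load 0.8141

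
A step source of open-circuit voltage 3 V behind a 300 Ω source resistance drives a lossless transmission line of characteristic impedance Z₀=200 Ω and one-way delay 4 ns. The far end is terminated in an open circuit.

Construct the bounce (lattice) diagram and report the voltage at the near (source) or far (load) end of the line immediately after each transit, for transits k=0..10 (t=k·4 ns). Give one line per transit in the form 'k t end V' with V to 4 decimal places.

Γ_L=1.000000, Γ_S=0.200000; launch V₁=3·200/500=1.200000
k=0 src: V=1.2000
k=1 load: inc=1.200000, refl=1.200000·1.000000=1.2000; V=0.000000+1.200000+1.200000=2.4000
k=2 src: inc=1.200000, refl=1.200000·0.200000=0.2400; V=1.200000+1.200000+0.240000=2.6400
k=3 load: inc=0.240000, refl=0.240000·1.000000=0.2400; V=2.400000+0.240000+0.240000=2.8800
k=4 src: inc=0.240000, refl=0.240000·0.200000=0.0480; V=2.640000+0.240000+0.048000=2.9280
k=5 load: inc=0.048000, refl=0.048000·1.000000=0.0480; V=2.880000+0.048000+0.048000=2.9760
k=6 src: inc=0.048000, refl=0.048000·0.200000=0.0096; V=2.928000+0.048000+0.009600=2.9856
k=7 load: inc=0.009600, refl=0.009600·1.000000=0.0096; V=2.976000+0.009600+0.009600=2.9952
k=8 src: inc=0.009600, refl=0.009600·0.200000=0.0019; V=2.985600+0.009600+0.001920=2.9971
k=9 load: inc=0.001920, refl=0.001920·1.000000=0.0019; V=2.995200+0.001920+0.001920=2.9990
k=10 src: inc=0.001920, refl=0.001920·0.200000=0.0004; V=2.997120+0.001920+0.000384=2.9994

0 0 source 1.2000
1 4 load 2.4000
2 8 source 2.6400
3 12 load 2.8800
4 16 source 2.9280
5 20 load 2.9760
6 24 source 2.9856
7 28 load 2.9952
8 32 source 2.9971
9 36 load 2.9990
10 40 source 2.9994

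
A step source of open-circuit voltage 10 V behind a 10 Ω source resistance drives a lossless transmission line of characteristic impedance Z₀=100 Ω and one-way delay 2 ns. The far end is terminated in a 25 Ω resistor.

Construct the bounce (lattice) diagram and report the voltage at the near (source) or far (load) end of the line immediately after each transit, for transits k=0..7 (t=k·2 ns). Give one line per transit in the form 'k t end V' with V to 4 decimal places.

0 0 source 9.0909
1 2 load 3.6364
2 4 source 8.0992
3 6 load 5.4215
4 8 source 7.6123
5 10 load 6.2978
6 12 source 7.3733
7 14 load 6.7280

Γ_L=-0.600000, Γ_S=-0.818182; launch V₁=10·100/110=9.090909
k=0 src: V=9.0909
k=1 load: inc=9.090909, refl=9.090909·-0.600000=-5.4545; V=0.000000+9.090909+-5.454545=3.6364
k=2 src: inc=-5.454545, refl=-5.454545·-0.818182=4.4628; V=9.090909+-5.454545+4.462810=8.0992
k=3 load: inc=4.462810, refl=4.462810·-0.600000=-2.6777; V=3.636364+4.462810+-2.677686=5.4215
k=4 src: inc=-2.677686, refl=-2.677686·-0.818182=2.1908; V=8.099174+-2.677686+2.190834=7.6123
k=5 load: inc=2.190834, refl=2.190834·-0.600000=-1.3145; V=5.421488+2.190834+-1.314500=6.2978
k=6 src: inc=-1.314500, refl=-1.314500·-0.818182=1.0755; V=7.612322+-1.314500+1.075500=7.3733
k=7 load: inc=1.075500, refl=1.075500·-0.600000=-0.6453; V=6.297821+1.075500+-0.645300=6.7280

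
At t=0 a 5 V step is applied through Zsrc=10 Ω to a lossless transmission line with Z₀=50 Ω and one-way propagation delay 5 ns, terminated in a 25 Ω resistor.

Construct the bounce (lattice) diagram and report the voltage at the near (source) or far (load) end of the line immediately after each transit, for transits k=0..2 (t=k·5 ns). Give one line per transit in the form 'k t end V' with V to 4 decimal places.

Γ_L=-0.333333, Γ_S=-0.666667; launch V₁=5·50/60=4.166667
k=0 src: V=4.1667
k=1 load: inc=4.166667, refl=4.166667·-0.333333=-1.3889; V=0.000000+4.166667+-1.388889=2.7778
k=2 src: inc=-1.388889, refl=-1.388889·-0.666667=0.9259; V=4.166667+-1.388889+0.925926=3.7037

0 0 source 4.1667
1 5 load 2.7778
2 10 source 3.7037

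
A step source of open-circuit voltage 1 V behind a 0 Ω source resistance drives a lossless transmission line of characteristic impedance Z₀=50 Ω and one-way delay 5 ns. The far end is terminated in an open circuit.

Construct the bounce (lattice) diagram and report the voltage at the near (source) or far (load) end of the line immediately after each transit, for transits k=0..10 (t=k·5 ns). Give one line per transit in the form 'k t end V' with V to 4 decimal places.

0 0 source 1.0000
1 5 load 2.0000
2 10 source 1.0000
3 15 load 0.0000
4 20 source 1.0000
5 25 load 2.0000
6 30 source 1.0000
7 35 load 0.0000
8 40 source 1.0000
9 45 load 2.0000
10 50 source 1.0000

Γ_L=1.000000, Γ_S=-1.000000; launch V₁=1·50/50=1.000000
k=0 src: V=1.0000
k=1 load: inc=1.000000, refl=1.000000·1.000000=1.0000; V=0.000000+1.000000+1.000000=2.0000
k=2 src: inc=1.000000, refl=1.000000·-1.000000=-1.0000; V=1.000000+1.000000+-1.000000=1.0000
k=3 load: inc=-1.000000, refl=-1.000000·1.000000=-1.0000; V=2.000000+-1.000000+-1.000000=0.0000
k=4 src: inc=-1.000000, refl=-1.000000·-1.000000=1.0000; V=1.000000+-1.000000+1.000000=1.0000
k=5 load: inc=1.000000, refl=1.000000·1.000000=1.0000; V=0.000000+1.000000+1.000000=2.0000
k=6 src: inc=1.000000, refl=1.000000·-1.000000=-1.0000; V=1.000000+1.000000+-1.000000=1.0000
k=7 load: inc=-1.000000, refl=-1.000000·1.000000=-1.0000; V=2.000000+-1.000000+-1.000000=0.0000
k=8 src: inc=-1.000000, refl=-1.000000·-1.000000=1.0000; V=1.000000+-1.000000+1.000000=1.0000
k=9 load: inc=1.000000, refl=1.000000·1.000000=1.0000; V=0.000000+1.000000+1.000000=2.0000
k=10 src: inc=1.000000, refl=1.000000·-1.000000=-1.0000; V=1.000000+1.000000+-1.000000=1.0000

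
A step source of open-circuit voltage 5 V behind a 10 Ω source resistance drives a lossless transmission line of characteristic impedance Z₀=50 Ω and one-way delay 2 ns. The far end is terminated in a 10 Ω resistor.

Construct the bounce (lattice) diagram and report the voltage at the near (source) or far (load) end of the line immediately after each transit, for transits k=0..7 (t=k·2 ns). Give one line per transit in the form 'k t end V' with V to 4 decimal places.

0 0 source 4.1667
1 2 load 1.3889
2 4 source 3.2407
3 6 load 2.0062
4 8 source 2.8292
5 10 load 2.2805
6 12 source 2.6463
7 14 load 2.4025

Γ_L=-0.666667, Γ_S=-0.666667; launch V₁=5·50/60=4.166667
k=0 src: V=4.1667
k=1 load: inc=4.166667, refl=4.166667·-0.666667=-2.7778; V=0.000000+4.166667+-2.777778=1.3889
k=2 src: inc=-2.777778, refl=-2.777778·-0.666667=1.8519; V=4.166667+-2.777778+1.851852=3.2407
k=3 load: inc=1.851852, refl=1.851852·-0.666667=-1.2346; V=1.388889+1.851852+-1.234568=2.0062
k=4 src: inc=-1.234568, refl=-1.234568·-0.666667=0.8230; V=3.240741+-1.234568+0.823045=2.8292
k=5 load: inc=0.823045, refl=0.823045·-0.666667=-0.5487; V=2.006173+0.823045+-0.548697=2.2805
k=6 src: inc=-0.548697, refl=-0.548697·-0.666667=0.3658; V=2.829218+-0.548697+0.365798=2.6463
k=7 load: inc=0.365798, refl=0.365798·-0.666667=-0.2439; V=2.280521+0.365798+-0.243865=2.4025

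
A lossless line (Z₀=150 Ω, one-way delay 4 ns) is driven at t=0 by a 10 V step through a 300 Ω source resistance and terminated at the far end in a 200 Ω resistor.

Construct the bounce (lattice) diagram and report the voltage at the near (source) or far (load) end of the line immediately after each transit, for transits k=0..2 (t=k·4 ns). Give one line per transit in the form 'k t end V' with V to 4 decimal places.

0 0 source 3.3333
1 4 load 3.8095
2 8 source 3.9683

Γ_L=0.142857, Γ_S=0.333333; launch V₁=10·150/450=3.333333
k=0 src: V=3.3333
k=1 load: inc=3.333333, refl=3.333333·0.142857=0.4762; V=0.000000+3.333333+0.476190=3.8095
k=2 src: inc=0.476190, refl=0.476190·0.333333=0.1587; V=3.333333+0.476190+0.158730=3.9683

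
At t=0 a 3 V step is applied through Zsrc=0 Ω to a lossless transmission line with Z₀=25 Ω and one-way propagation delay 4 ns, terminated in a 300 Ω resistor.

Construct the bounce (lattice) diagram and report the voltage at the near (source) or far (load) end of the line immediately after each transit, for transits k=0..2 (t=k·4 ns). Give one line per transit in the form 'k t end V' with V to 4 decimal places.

0 0 source 3.0000
1 4 load 5.5385
2 8 source 3.0000

Γ_L=0.846154, Γ_S=-1.000000; launch V₁=3·25/25=3.000000
k=0 src: V=3.0000
k=1 load: inc=3.000000, refl=3.000000·0.846154=2.5385; V=0.000000+3.000000+2.538462=5.5385
k=2 src: inc=2.538462, refl=2.538462·-1.000000=-2.5385; V=3.000000+2.538462+-2.538462=3.0000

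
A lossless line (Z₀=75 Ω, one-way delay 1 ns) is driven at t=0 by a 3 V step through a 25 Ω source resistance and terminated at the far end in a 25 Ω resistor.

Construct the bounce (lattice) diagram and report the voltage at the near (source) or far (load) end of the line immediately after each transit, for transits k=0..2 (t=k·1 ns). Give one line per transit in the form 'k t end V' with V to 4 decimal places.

Γ_L=-0.500000, Γ_S=-0.500000; launch V₁=3·75/100=2.250000
k=0 src: V=2.2500
k=1 load: inc=2.250000, refl=2.250000·-0.500000=-1.1250; V=0.000000+2.250000+-1.125000=1.1250
k=2 src: inc=-1.125000, refl=-1.125000·-0.500000=0.5625; V=2.250000+-1.125000+0.562500=1.6875

0 0 source 2.2500
1 1 load 1.1250
2 2 source 1.6875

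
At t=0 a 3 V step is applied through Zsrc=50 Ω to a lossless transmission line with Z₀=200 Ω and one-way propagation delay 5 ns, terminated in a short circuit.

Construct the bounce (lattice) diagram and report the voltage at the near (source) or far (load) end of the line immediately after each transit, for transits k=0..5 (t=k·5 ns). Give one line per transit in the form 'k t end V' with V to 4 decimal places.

Γ_L=-1.000000, Γ_S=-0.600000; launch V₁=3·200/250=2.400000
k=0 src: V=2.4000
k=1 load: inc=2.400000, refl=2.400000·-1.000000=-2.4000; V=0.000000+2.400000+-2.400000=0.0000
k=2 src: inc=-2.400000, refl=-2.400000·-0.600000=1.4400; V=2.400000+-2.400000+1.440000=1.4400
k=3 load: inc=1.440000, refl=1.440000·-1.000000=-1.4400; V=0.000000+1.440000+-1.440000=0.0000
k=4 src: inc=-1.440000, refl=-1.440000·-0.600000=0.8640; V=1.440000+-1.440000+0.864000=0.8640
k=5 load: inc=0.864000, refl=0.864000·-1.000000=-0.8640; V=0.000000+0.864000+-0.864000=0.0000

0 0 source 2.4000
1 5 load 0.0000
2 10 source 1.4400
3 15 load 0.0000
4 20 source 0.8640
5 25 load 0.0000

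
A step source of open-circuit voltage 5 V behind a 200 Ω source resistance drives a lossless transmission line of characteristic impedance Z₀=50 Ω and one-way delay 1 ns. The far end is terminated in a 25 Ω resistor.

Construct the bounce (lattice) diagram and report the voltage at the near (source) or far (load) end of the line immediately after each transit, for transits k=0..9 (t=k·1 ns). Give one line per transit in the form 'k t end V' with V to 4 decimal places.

Γ_L=-0.333333, Γ_S=0.600000; launch V₁=5·50/250=1.000000
k=0 src: V=1.0000
k=1 load: inc=1.000000, refl=1.000000·-0.333333=-0.3333; V=0.000000+1.000000+-0.333333=0.6667
k=2 src: inc=-0.333333, refl=-0.333333·0.600000=-0.2000; V=1.000000+-0.333333+-0.200000=0.4667
k=3 load: inc=-0.200000, refl=-0.200000·-0.333333=0.0667; V=0.666667+-0.200000+0.066667=0.5333
k=4 src: inc=0.066667, refl=0.066667·0.600000=0.0400; V=0.466667+0.066667+0.040000=0.5733
k=5 load: inc=0.040000, refl=0.040000·-0.333333=-0.0133; V=0.533333+0.040000+-0.013333=0.5600
k=6 src: inc=-0.013333, refl=-0.013333·0.600000=-0.0080; V=0.573333+-0.013333+-0.008000=0.5520
k=7 load: inc=-0.008000, refl=-0.008000·-0.333333=0.0027; V=0.560000+-0.008000+0.002667=0.5547
k=8 src: inc=0.002667, refl=0.002667·0.600000=0.0016; V=0.552000+0.002667+0.001600=0.5563
k=9 load: inc=0.001600, refl=0.001600·-0.333333=-0.0005; V=0.554667+0.001600+-0.000533=0.5557

0 0 source 1.0000
1 1 load 0.6667
2 2 source 0.4667
3 3 load 0.5333
4 4 source 0.5733
5 5 load 0.5600
6 6 source 0.5520
7 7 load 0.5547
8 8 source 0.5563
9 9 load 0.5557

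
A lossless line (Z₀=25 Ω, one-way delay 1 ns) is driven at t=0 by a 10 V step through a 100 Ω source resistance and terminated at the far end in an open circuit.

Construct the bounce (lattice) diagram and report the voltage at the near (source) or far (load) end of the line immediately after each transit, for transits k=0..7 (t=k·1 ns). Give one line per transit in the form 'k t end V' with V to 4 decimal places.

Γ_L=1.000000, Γ_S=0.600000; launch V₁=10·25/125=2.000000
k=0 src: V=2.0000
k=1 load: inc=2.000000, refl=2.000000·1.000000=2.0000; V=0.000000+2.000000+2.000000=4.0000
k=2 src: inc=2.000000, refl=2.000000·0.600000=1.2000; V=2.000000+2.000000+1.200000=5.2000
k=3 load: inc=1.200000, refl=1.200000·1.000000=1.2000; V=4.000000+1.200000+1.200000=6.4000
k=4 src: inc=1.200000, refl=1.200000·0.600000=0.7200; V=5.200000+1.200000+0.720000=7.1200
k=5 load: inc=0.720000, refl=0.720000·1.000000=0.7200; V=6.400000+0.720000+0.720000=7.8400
k=6 src: inc=0.720000, refl=0.720000·0.600000=0.4320; V=7.120000+0.720000+0.432000=8.2720
k=7 load: inc=0.432000, refl=0.432000·1.000000=0.4320; V=7.840000+0.432000+0.432000=8.7040

0 0 source 2.0000
1 1 load 4.0000
2 2 source 5.2000
3 3 load 6.4000
4 4 source 7.1200
5 5 load 7.8400
6 6 source 8.2720
7 7 load 8.7040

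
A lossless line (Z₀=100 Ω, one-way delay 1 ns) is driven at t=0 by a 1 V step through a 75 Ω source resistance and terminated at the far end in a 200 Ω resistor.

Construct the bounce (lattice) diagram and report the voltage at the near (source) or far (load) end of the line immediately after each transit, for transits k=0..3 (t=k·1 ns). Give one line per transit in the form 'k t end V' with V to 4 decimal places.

Γ_L=0.333333, Γ_S=-0.142857; launch V₁=1·100/175=0.571429
k=0 src: V=0.5714
k=1 load: inc=0.571429, refl=0.571429·0.333333=0.1905; V=0.000000+0.571429+0.190476=0.7619
k=2 src: inc=0.190476, refl=0.190476·-0.142857=-0.0272; V=0.571429+0.190476+-0.027211=0.7347
k=3 load: inc=-0.027211, refl=-0.027211·0.333333=-0.0091; V=0.761905+-0.027211+-0.009070=0.7256

0 0 source 0.5714
1 1 load 0.7619
2 2 source 0.7347
3 3 load 0.7256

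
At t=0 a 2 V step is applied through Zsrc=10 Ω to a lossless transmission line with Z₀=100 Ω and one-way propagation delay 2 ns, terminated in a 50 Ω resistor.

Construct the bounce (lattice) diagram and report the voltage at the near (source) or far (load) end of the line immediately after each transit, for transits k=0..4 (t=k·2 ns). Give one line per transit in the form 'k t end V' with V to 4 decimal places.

0 0 source 1.8182
1 2 load 1.2121
2 4 source 1.7080
3 6 load 1.5427
4 8 source 1.6779

Γ_L=-0.333333, Γ_S=-0.818182; launch V₁=2·100/110=1.818182
k=0 src: V=1.8182
k=1 load: inc=1.818182, refl=1.818182·-0.333333=-0.6061; V=0.000000+1.818182+-0.606061=1.2121
k=2 src: inc=-0.606061, refl=-0.606061·-0.818182=0.4959; V=1.818182+-0.606061+0.495868=1.7080
k=3 load: inc=0.495868, refl=0.495868·-0.333333=-0.1653; V=1.212121+0.495868+-0.165289=1.5427
k=4 src: inc=-0.165289, refl=-0.165289·-0.818182=0.1352; V=1.707989+-0.165289+0.135237=1.6779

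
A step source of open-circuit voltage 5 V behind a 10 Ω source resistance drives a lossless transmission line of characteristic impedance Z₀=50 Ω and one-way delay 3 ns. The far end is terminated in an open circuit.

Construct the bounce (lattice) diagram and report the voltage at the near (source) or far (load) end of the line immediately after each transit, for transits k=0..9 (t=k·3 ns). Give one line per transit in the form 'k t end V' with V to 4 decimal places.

Γ_L=1.000000, Γ_S=-0.666667; launch V₁=5·50/60=4.166667
k=0 src: V=4.1667
k=1 load: inc=4.166667, refl=4.166667·1.000000=4.1667; V=0.000000+4.166667+4.166667=8.3333
k=2 src: inc=4.166667, refl=4.166667·-0.666667=-2.7778; V=4.166667+4.166667+-2.777778=5.5556
k=3 load: inc=-2.777778, refl=-2.777778·1.000000=-2.7778; V=8.333333+-2.777778+-2.777778=2.7778
k=4 src: inc=-2.777778, refl=-2.777778·-0.666667=1.8519; V=5.555556+-2.777778+1.851852=4.6296
k=5 load: inc=1.851852, refl=1.851852·1.000000=1.8519; V=2.777778+1.851852+1.851852=6.4815
k=6 src: inc=1.851852, refl=1.851852·-0.666667=-1.2346; V=4.629630+1.851852+-1.234568=5.2469
k=7 load: inc=-1.234568, refl=-1.234568·1.000000=-1.2346; V=6.481481+-1.234568+-1.234568=4.0123
k=8 src: inc=-1.234568, refl=-1.234568·-0.666667=0.8230; V=5.246914+-1.234568+0.823045=4.8354
k=9 load: inc=0.823045, refl=0.823045·1.000000=0.8230; V=4.012346+0.823045+0.823045=5.6584

0 0 source 4.1667
1 3 load 8.3333
2 6 source 5.5556
3 9 load 2.7778
4 12 source 4.6296
5 15 load 6.4815
6 18 source 5.2469
7 21 load 4.0123
8 24 source 4.8354
9 27 load 5.6584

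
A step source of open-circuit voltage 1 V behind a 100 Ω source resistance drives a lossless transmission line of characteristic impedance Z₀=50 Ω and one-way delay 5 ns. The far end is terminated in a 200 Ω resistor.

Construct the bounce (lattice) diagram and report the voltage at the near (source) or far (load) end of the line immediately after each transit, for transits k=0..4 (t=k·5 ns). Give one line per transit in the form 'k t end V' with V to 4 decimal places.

Γ_L=0.600000, Γ_S=0.333333; launch V₁=1·50/150=0.333333
k=0 src: V=0.3333
k=1 load: inc=0.333333, refl=0.333333·0.600000=0.2000; V=0.000000+0.333333+0.200000=0.5333
k=2 src: inc=0.200000, refl=0.200000·0.333333=0.0667; V=0.333333+0.200000+0.066667=0.6000
k=3 load: inc=0.066667, refl=0.066667·0.600000=0.0400; V=0.533333+0.066667+0.040000=0.6400
k=4 src: inc=0.040000, refl=0.040000·0.333333=0.0133; V=0.600000+0.040000+0.013333=0.6533

0 0 source 0.3333
1 5 load 0.5333
2 10 source 0.6000
3 15 load 0.6400
4 20 source 0.6533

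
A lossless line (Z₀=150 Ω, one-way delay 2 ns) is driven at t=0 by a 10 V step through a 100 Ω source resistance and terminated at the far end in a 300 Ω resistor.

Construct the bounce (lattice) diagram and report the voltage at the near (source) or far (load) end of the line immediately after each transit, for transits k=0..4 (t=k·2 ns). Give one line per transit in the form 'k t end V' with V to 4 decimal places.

Γ_L=0.333333, Γ_S=-0.200000; launch V₁=10·150/250=6.000000
k=0 src: V=6.0000
k=1 load: inc=6.000000, refl=6.000000·0.333333=2.0000; V=0.000000+6.000000+2.000000=8.0000
k=2 src: inc=2.000000, refl=2.000000·-0.200000=-0.4000; V=6.000000+2.000000+-0.400000=7.6000
k=3 load: inc=-0.400000, refl=-0.400000·0.333333=-0.1333; V=8.000000+-0.400000+-0.133333=7.4667
k=4 src: inc=-0.133333, refl=-0.133333·-0.200000=0.0267; V=7.600000+-0.133333+0.026667=7.4933

0 0 source 6.0000
1 2 load 8.0000
2 4 source 7.6000
3 6 load 7.4667
4 8 source 7.4933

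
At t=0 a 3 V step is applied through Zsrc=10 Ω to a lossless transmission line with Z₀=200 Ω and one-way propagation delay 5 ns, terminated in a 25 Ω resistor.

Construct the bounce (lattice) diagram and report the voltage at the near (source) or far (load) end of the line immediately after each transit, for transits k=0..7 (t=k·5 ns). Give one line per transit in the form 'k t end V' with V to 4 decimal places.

Γ_L=-0.777778, Γ_S=-0.904762; launch V₁=3·200/210=2.857143
k=0 src: V=2.8571
k=1 load: inc=2.857143, refl=2.857143·-0.777778=-2.2222; V=0.000000+2.857143+-2.222222=0.6349
k=2 src: inc=-2.222222, refl=-2.222222·-0.904762=2.0106; V=2.857143+-2.222222+2.010582=2.6455
k=3 load: inc=2.010582, refl=2.010582·-0.777778=-1.5638; V=0.634921+2.010582+-1.563786=1.0817
k=4 src: inc=-1.563786, refl=-1.563786·-0.904762=1.4149; V=2.645503+-1.563786+1.414854=2.4966
k=5 load: inc=1.414854, refl=1.414854·-0.777778=-1.1004; V=1.081717+1.414854+-1.100442=1.3961
k=6 src: inc=-1.100442, refl=-1.100442·-0.904762=0.9956; V=2.496571+-1.100442+0.995638=2.3918
k=7 load: inc=0.995638, refl=0.995638·-0.777778=-0.7744; V=1.396129+0.995638+-0.774385=1.6174

0 0 source 2.8571
1 5 load 0.6349
2 10 source 2.6455
3 15 load 1.0817
4 20 source 2.4966
5 25 load 1.3961
6 30 source 2.3918
7 35 load 1.6174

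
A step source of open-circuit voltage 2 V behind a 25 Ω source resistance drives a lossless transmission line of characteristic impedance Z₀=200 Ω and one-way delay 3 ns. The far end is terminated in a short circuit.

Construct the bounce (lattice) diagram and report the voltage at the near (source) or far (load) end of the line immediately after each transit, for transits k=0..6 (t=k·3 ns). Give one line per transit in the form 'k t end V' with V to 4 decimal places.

0 0 source 1.7778
1 3 load 0.0000
2 6 source 1.3827
3 9 load 0.0000
4 12 source 1.0754
5 15 load 0.0000
6 18 source 0.8365

Γ_L=-1.000000, Γ_S=-0.777778; launch V₁=2·200/225=1.777778
k=0 src: V=1.7778
k=1 load: inc=1.777778, refl=1.777778·-1.000000=-1.7778; V=0.000000+1.777778+-1.777778=0.0000
k=2 src: inc=-1.777778, refl=-1.777778·-0.777778=1.3827; V=1.777778+-1.777778+1.382716=1.3827
k=3 load: inc=1.382716, refl=1.382716·-1.000000=-1.3827; V=0.000000+1.382716+-1.382716=0.0000
k=4 src: inc=-1.382716, refl=-1.382716·-0.777778=1.0754; V=1.382716+-1.382716+1.075446=1.0754
k=5 load: inc=1.075446, refl=1.075446·-1.000000=-1.0754; V=0.000000+1.075446+-1.075446=0.0000
k=6 src: inc=-1.075446, refl=-1.075446·-0.777778=0.8365; V=1.075446+-1.075446+0.836458=0.8365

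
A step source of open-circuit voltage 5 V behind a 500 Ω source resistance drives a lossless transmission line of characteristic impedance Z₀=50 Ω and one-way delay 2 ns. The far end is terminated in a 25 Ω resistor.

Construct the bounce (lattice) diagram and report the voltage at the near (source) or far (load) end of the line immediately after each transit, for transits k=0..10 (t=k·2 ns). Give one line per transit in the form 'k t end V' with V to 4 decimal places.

Γ_L=-0.333333, Γ_S=0.818182; launch V₁=5·50/550=0.454545
k=0 src: V=0.4545
k=1 load: inc=0.454545, refl=0.454545·-0.333333=-0.1515; V=0.000000+0.454545+-0.151515=0.3030
k=2 src: inc=-0.151515, refl=-0.151515·0.818182=-0.1240; V=0.454545+-0.151515+-0.123967=0.1791
k=3 load: inc=-0.123967, refl=-0.123967·-0.333333=0.0413; V=0.303030+-0.123967+0.041322=0.2204
k=4 src: inc=0.041322, refl=0.041322·0.818182=0.0338; V=0.179063+0.041322+0.033809=0.2542
k=5 load: inc=0.033809, refl=0.033809·-0.333333=-0.0113; V=0.220386+0.033809+-0.011270=0.2429
k=6 src: inc=-0.011270, refl=-0.011270·0.818182=-0.0092; V=0.254195+-0.011270+-0.009221=0.2337
k=7 load: inc=-0.009221, refl=-0.009221·-0.333333=0.0031; V=0.242925+-0.009221+0.003074=0.2368
k=8 src: inc=0.003074, refl=0.003074·0.818182=0.0025; V=0.233704+0.003074+0.002515=0.2393
k=9 load: inc=0.002515, refl=0.002515·-0.333333=-0.0008; V=0.236778+0.002515+-0.000838=0.2385
k=10 src: inc=-0.000838, refl=-0.000838·0.818182=-0.0007; V=0.239293+-0.000838+-0.000686=0.2378

0 0 source 0.4545
1 2 load 0.3030
2 4 source 0.1791
3 6 load 0.2204
4 8 source 0.2542
5 10 load 0.2429
6 12 source 0.2337
7 14 load 0.2368
8 16 source 0.2393
9 18 load 0.2385
10 20 source 0.2378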